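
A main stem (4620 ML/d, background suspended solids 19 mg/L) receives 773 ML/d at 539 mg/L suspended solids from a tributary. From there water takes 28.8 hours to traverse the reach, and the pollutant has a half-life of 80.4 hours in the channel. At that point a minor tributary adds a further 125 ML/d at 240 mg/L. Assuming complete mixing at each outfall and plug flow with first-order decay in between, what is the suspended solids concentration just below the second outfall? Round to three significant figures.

After mixing, C = (4620·19.00 + 773.0·539.0) / 5393 = 504400/5393 = 93.53 mg/L; combined flow 5393 ML/d.
Half-life 80.4 h → k = ln 2 / 80.4 = 0.008621 h⁻¹ = 0.2069 d⁻¹.
Decay over the reach: 93.53·exp(−kt) = 93.53·0.7801 = 72.97 mg/L.
Second outfall: C = (5393·72.97 + 125.0·240.0)/5518 = 76.75 mg/L.

76.8 mg/L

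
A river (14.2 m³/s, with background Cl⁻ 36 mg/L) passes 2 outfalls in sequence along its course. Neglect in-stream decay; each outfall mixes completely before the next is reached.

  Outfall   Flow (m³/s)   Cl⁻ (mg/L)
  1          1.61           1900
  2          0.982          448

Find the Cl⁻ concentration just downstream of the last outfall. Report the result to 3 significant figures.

Below outfall 1: Q → 15.81 m³/s, C = (14.20·36.00 + 1.610·1900)/15.81 = 225.8 mg/L.
Below outfall 2: Q → 16.79 m³/s, C = (15.81·225.8 + 0.9820·448.0)/16.79 = 238.8 mg/L.

239 mg/L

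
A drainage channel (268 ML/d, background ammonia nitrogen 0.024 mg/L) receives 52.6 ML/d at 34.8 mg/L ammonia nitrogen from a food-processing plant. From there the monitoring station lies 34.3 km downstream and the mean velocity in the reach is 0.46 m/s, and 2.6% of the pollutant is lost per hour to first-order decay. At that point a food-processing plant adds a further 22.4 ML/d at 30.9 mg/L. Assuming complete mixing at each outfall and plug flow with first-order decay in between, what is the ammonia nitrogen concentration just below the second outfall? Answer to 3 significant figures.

Conservation of mass: C = (268.0·0.02400 + 52.60·34.80) / 320.6 = 1837/320.6 = 5.730 mg/L; combined flow 320.6 ML/d.
Travel time t = 34.3·1000 / 0.46 = 74570 s = 20.71 h.
2.6%/h lost → k = −ln(1 − 0.026) = 0.02634 h⁻¹.
Applying C = C₀e^(−kt): 5.730 × 0.5795 = 3.320 mg/L.
Second outfall: C = (320.6·3.320 + 22.40·30.90)/343.0 = 5.121 mg/L.

5.12 mg/L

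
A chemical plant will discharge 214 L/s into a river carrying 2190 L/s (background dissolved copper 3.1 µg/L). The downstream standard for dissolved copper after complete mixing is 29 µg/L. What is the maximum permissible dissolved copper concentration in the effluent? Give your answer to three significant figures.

294 µg/L

At the limit, (Qr·Cr + Qe·Cₑ)/(Qr + Qe) = 29:
Cₑ = (2404·29 − 2190·3.100) / 214.0 = 294.1 µg/L.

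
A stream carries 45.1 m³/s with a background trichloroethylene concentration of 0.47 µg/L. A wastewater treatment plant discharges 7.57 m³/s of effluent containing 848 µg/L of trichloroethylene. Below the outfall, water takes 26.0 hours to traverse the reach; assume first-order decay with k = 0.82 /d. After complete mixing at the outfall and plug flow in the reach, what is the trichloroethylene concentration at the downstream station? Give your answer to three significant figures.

Conservation of mass: C = (45.10·0.4700 + 7.570·848.0) / 52.67 = 6441/52.67 = 122.3 µg/L.
First-order decay: C = 122.3·exp(−k·t) = 122.3·0.4113 = 50.30 µg/L.

50.3 µg/L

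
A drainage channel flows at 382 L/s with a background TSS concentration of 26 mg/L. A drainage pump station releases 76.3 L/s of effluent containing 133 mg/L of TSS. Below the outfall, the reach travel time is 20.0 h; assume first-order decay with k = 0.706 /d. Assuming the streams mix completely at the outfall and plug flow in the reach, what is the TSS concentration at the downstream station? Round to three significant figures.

24.3 mg/L

Mixed concentration C = ΣQC/ΣQ = (382.0·26.00 + 76.30·133.0) / 458.3 = 20080/458.3 = 43.81 mg/L.
Applying C = C₀e^(−kt): 43.81 × 0.5553 = 24.33 mg/L.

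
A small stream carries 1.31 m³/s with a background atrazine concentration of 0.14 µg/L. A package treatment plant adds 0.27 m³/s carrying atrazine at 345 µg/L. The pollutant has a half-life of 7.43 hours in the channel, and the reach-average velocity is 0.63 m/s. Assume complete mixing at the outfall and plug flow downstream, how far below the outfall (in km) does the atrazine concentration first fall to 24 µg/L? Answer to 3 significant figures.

21.9 km

Flow-weighted average: C = (1.310·0.1400 + 0.2700·345.0) / 1.580 = 93.33/1.580 = 59.07 µg/L.
Half-life 7.43 h → k = ln 2 / 7.43 = 0.09329 h⁻¹ = 2.239 d⁻¹.
Set 59.07·exp(−k·t) = 24 → t = ln(59.07/24)/k = 34760 s = 9.655 h.
Distance = v·t = 0.63·34760 = 21900 m = 21.90 km.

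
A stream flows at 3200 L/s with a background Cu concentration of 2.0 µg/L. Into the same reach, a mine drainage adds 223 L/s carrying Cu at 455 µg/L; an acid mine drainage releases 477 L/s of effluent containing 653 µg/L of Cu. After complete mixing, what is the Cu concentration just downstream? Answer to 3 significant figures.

108 µg/L

Flow-weighted average: C = (3200·2.000 + 223.0·455.0 + 477.0·653.0) / 3900 = 419300/3900 = 107.5 µg/L.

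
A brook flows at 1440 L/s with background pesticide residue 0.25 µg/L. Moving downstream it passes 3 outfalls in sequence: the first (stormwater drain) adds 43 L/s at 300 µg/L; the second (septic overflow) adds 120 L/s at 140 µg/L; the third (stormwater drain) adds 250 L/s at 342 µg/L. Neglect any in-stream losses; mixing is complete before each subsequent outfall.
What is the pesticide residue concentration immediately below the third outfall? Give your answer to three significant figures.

Outfall 1: combined Q = 1483 L/s; C = (1440·0.2500 + 43.00·300.0)/1483 = 8.941 µg/L.
Outfall 2: combined Q = 1603 L/s; C = (1483·8.941 + 120.0·140.0)/1603 = 18.75 µg/L.
Outfall 3: combined Q = 1853 L/s; C = (1603·18.75 + 250.0·342.0)/1853 = 62.36 µg/L.

62.4 µg/L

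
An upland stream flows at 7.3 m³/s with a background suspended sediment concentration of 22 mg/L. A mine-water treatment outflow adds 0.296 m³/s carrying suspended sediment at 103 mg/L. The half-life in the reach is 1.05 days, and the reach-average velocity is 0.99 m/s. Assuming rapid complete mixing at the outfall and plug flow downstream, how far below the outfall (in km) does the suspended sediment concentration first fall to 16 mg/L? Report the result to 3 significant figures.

58.6 km

Flow-weighted average: C = (7.300·22.00 + 0.2960·103.0) / 7.596 = 191.1/7.596 = 25.16 mg/L.
Half-life 1.05 d → k = ln 2 / 1.05 = 0.6601 d⁻¹.
Set 25.16·exp(−k·t) = 16 → t = ln(25.16/16)/k = 59230 s = 16.45 h.
Distance = v·t = 0.99·59230 = 58630 m = 58.63 km.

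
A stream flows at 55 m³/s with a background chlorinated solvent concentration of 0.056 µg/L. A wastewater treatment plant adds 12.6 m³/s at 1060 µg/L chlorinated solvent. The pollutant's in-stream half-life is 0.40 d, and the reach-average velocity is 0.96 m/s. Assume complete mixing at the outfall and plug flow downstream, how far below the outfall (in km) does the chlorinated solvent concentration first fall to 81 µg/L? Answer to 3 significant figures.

42.7 km

Flow-weighted average: C = (55.00·0.05600 + 12.60·1060) / 67.60 = 13360/67.60 = 197.6 µg/L.
Half-life 0.40 d → k = ln 2 / 0.40 = 1.733 d⁻¹.
Set 197.6·exp(−k·t) = 81 → t = ln(197.6/81)/k = 44470 s = 12.35 h.
Distance = v·t = 0.96·44470 = 42690 m = 42.69 km.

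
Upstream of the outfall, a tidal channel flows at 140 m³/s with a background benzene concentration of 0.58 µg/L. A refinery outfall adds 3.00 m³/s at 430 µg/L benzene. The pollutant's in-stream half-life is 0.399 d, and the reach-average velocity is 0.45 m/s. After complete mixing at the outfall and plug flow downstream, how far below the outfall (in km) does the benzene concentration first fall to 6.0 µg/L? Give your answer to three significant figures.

Mass balance: C = (140.0·0.5800 + 3.000·430.0) / 143.0 = 1371/143.0 = 9.589 µg/L.
Half-life 0.399 d → k = ln 2 / 0.399 = 1.737 d⁻¹.
Set 9.589·exp(−k·t) = 6.0 → t = ln(9.589/6.0)/k = 23320 s = 6.477 h.
Distance = v·t = 0.45·23320 = 10490 m = 10.49 km.

10.5 km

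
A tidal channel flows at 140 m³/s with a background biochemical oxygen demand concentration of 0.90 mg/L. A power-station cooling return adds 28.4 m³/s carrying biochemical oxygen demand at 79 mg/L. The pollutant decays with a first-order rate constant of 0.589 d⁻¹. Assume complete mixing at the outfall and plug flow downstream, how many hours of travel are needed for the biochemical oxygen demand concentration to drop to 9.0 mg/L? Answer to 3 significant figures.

18.2 h

Conservation of mass: C = (140.0·0.9000 + 28.40·79.00) / 168.4 = 2370/168.4 = 14.07 mg/L.
14.07·exp(−k·t) = 9.0 → t = ln(14.07/9.0)/k = 65560 s = 18.21 h.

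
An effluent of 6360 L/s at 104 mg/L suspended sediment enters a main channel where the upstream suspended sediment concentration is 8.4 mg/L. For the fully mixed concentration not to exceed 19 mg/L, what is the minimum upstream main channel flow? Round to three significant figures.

51000 L/s

Set C_mix = 19: (Q·8.400 + 6360·104.0) / (Q + 6360) = 19
→ Q = 6360·(104.0 − 19)/(19 − 8.400) = 51000 L/s.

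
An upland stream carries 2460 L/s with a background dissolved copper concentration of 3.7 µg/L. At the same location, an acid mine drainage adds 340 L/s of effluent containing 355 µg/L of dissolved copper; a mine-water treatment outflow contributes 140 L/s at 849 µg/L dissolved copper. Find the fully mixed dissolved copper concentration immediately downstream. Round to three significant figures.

Flow-weighted average: C = (2460·3.700 + 340.0·355.0 + 140.0·849.0) / 2940 = 248700/2940 = 84.58 µg/L.

84.6 µg/L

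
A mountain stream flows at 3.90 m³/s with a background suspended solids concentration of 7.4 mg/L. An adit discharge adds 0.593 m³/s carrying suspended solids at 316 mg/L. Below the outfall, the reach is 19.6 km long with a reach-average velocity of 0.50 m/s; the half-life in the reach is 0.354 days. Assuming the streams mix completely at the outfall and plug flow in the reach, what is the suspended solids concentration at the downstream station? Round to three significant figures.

Flow-weighted average: C = (3.900·7.400 + 0.5930·316.0) / 4.493 = 216.2/4.493 = 48.13 mg/L.
Travel time t = 19.6·1000 / 0.50 = 39200 s = 10.89 h.
Half-life 0.354 d → k = ln 2 / 0.354 = 1.958 d⁻¹.
Applying C = C₀e^(−kt): 48.13 × 0.4113 = 19.80 mg/L.

19.8 mg/L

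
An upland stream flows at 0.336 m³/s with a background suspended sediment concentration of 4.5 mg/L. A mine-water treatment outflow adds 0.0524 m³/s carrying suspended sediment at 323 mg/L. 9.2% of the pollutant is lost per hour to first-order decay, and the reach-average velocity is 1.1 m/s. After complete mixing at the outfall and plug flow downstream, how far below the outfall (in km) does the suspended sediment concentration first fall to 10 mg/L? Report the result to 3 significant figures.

Mixed concentration C = ΣQC/ΣQ = (0.3360·4.500 + 0.05240·323.0) / 0.3884 = 18.44/0.3884 = 47.47 mg/L.
9.2%/h lost → k = −ln(1 − 0.092) = 0.09651 h⁻¹.
Set 47.47·exp(−k·t) = 10 → t = ln(47.47/10)/k = 58100 s = 16.14 h.
Distance = v·t = 1.1·58100 = 63910 m = 63.91 km.

63.9 km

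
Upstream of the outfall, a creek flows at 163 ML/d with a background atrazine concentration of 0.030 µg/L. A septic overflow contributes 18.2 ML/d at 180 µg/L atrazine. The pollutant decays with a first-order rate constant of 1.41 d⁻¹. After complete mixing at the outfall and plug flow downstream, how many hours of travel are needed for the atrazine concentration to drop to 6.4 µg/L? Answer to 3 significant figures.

17.7 h

Mixed concentration C = ΣQC/ΣQ = (163.0·0.03000 + 18.20·180.0) / 181.2 = 3281/181.2 = 18.11 µg/L.
18.11·exp(−k·t) = 6.4 → t = ln(18.11/6.4)/k = 63730 s = 17.70 h.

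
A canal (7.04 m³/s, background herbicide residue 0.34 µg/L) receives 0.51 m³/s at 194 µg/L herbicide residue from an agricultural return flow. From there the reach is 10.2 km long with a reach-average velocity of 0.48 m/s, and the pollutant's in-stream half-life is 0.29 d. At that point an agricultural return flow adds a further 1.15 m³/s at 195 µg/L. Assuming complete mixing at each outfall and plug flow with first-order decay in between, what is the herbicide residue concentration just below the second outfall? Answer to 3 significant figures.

After mixing, C = (7.040·0.3400 + 0.5100·194.0) / 7.550 = 101.3/7.550 = 13.42 µg/L; combined flow 7.550 m³/s.
Travel time t = 10.2·1000 / 0.48 = 21250 s = 5.903 h.
Half-life 0.29 d → k = ln 2 / 0.29 = 2.390 d⁻¹.
Decay over the reach: 13.42·exp(−kt) = 13.42·0.5555 = 7.456 µg/L.
Second outfall: C = (7.550·7.456 + 1.150·195.0)/8.700 = 32.25 µg/L.

32.2 µg/L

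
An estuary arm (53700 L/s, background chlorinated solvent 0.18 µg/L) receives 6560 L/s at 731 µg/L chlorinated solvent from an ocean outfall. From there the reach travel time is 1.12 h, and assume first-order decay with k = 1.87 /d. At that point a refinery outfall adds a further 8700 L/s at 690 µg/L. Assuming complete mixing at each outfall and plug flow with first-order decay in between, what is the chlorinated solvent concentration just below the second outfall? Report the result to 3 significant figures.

151 µg/L

Mixed concentration C = ΣQC/ΣQ = (53700·0.1800 + 6560·731.0) / 60260 = 4805000/60260 = 79.74 µg/L; combined flow 60260 L/s.
Applying C = C₀e^(−kt): 79.74 × 0.9164 = 73.07 µg/L.
At the second outfall, C = (60260·73.07 + 8700·690.0) / (60260 + 8700) = 150.9 µg/L.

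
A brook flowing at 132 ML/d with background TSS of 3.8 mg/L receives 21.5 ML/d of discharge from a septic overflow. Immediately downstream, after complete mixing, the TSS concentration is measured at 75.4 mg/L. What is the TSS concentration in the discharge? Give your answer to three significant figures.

Mass balance: 132.0·3.800 + 21.50·Cₑ = 153.5·75.40
→ Cₑ = (153.5·75.40 − 132.0·3.800) / 21.50 = 515.0 mg/L.

515 mg/L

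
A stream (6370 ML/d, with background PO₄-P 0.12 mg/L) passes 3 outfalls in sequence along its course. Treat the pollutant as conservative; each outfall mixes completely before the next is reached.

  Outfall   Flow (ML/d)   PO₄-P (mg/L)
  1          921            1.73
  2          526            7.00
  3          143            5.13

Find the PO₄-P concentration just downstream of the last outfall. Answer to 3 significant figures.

0.851 mg/L

Below outfall 1: Q → 7291 ML/d, C = (6370·0.1200 + 921.0·1.730)/7291 = 0.3234 mg/L.
Below outfall 2: Q → 7817 ML/d, C = (7291·0.3234 + 526.0·7.000)/7817 = 0.7726 mg/L.
Below outfall 3: Q → 7960 ML/d, C = (7817·0.7726 + 143.0·5.130)/7960 = 0.8509 mg/L.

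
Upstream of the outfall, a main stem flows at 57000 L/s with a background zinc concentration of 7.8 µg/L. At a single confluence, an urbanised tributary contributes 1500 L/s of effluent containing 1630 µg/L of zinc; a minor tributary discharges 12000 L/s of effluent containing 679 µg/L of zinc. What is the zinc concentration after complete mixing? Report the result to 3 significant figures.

Flow-weighted average: C = (57000·7.800 + 1500·1630 + 12000·679.0) / 70500 = 11040000/70500 = 156.6 µg/L.

157 µg/L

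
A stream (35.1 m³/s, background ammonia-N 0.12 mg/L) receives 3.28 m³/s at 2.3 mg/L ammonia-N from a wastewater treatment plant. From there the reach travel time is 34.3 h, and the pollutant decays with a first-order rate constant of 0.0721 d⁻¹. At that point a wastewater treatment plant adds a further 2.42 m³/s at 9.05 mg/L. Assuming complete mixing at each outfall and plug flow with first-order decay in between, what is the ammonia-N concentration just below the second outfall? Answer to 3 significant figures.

After mixing, C = (35.10·0.1200 + 3.280·2.300) / 38.38 = 11.76/38.38 = 0.3063 mg/L; combined flow 38.38 m³/s.
First-order decay: C = 0.3063·exp(−k·t) = 0.3063·0.9021 = 0.2763 mg/L.
At the second outfall, C = (38.38·0.2763 + 2.420·9.050) / (38.38 + 2.420) = 0.7967 mg/L.

0.797 mg/L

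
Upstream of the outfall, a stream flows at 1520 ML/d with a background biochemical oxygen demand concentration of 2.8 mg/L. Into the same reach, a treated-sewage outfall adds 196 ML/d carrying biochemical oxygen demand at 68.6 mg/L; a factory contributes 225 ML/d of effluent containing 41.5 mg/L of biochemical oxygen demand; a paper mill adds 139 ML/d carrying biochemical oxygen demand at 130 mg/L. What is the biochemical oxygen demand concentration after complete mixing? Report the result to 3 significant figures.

After mixing, C = (1520·2.800 + 196.0·68.60 + 225.0·41.50 + 139.0·130.0) / 2080 = 45110/2080 = 21.69 mg/L.

21.7 mg/L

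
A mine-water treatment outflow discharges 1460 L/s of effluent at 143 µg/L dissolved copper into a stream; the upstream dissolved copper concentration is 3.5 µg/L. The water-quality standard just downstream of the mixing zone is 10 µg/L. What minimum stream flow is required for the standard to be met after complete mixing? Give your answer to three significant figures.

29900 L/s

Set C_mix = 10: (Q·3.500 + 1460·143.0) / (Q + 1460) = 10
→ Q = 1460·(143.0 − 10)/(10 − 3.500) = 29870 L/s.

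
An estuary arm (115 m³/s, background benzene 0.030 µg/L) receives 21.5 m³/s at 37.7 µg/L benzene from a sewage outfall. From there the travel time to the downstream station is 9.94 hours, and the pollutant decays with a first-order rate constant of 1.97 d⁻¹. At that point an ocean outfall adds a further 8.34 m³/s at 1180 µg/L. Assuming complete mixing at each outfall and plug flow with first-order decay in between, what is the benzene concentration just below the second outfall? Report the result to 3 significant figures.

70.4 µg/L

After mixing, C = (115.0·0.03000 + 21.50·37.70) / 136.5 = 814.0/136.5 = 5.963 µg/L; combined flow 136.5 m³/s.
After decay, C = 5.963 × e^(−kt) = 5.963 × 0.4422 = 2.637 µg/L.
At the second outfall, C = (136.5·2.637 + 8.340·1180) / (136.5 + 8.340) = 70.43 µg/L.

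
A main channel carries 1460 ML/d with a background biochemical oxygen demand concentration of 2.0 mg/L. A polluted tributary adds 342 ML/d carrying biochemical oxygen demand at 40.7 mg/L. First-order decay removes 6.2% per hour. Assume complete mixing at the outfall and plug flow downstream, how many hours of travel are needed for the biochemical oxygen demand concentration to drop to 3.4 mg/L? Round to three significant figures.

15.8 h

Mixed concentration C = ΣQC/ΣQ = (1460·2.000 + 342.0·40.70) / 1802 = 16840/1802 = 9.345 mg/L.
6.2%/h lost → k = −ln(1 − 0.062) = 0.06401 h⁻¹.
9.345·exp(−k·t) = 3.4 → t = ln(9.345/3.4)/k = 56870 s = 15.80 h.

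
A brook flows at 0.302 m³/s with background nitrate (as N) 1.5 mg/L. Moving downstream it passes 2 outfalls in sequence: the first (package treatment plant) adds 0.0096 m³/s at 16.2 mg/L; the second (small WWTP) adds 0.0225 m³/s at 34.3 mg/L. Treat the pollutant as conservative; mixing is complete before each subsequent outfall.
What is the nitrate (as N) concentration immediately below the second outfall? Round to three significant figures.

After outfall 1: Q = 0.3020 + 0.009600 = 0.3116 m³/s; C = (0.3020·1.500 + 0.009600·16.20)/0.3116 = 1.953 mg/L.
After outfall 2: Q = 0.3116 + 0.02250 = 0.3341 m³/s; C = (0.3116·1.953 + 0.02250·34.30)/0.3341 = 4.131 mg/L.

4.13 mg/L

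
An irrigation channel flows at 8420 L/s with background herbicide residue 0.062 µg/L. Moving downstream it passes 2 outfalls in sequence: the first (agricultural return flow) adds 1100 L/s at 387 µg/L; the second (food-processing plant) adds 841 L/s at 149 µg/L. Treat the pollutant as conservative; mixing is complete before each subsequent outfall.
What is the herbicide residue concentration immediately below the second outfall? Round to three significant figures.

53.2 µg/L

Below outfall 1: Q → 9520 L/s, C = (8420·0.06200 + 1100·387.0)/9520 = 44.77 µg/L.
Below outfall 2: Q → 10360 L/s, C = (9520·44.77 + 841.0·149.0)/10360 = 53.23 µg/L.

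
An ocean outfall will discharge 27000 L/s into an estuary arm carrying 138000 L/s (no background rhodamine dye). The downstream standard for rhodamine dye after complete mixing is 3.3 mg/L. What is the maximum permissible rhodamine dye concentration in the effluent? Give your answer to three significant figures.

20.2 mg/L

At the limit, (Qr·Cr + Qe·Cₑ)/(Qr + Qe) = 3.3:
Cₑ = (165000·3.3 − 138000·0) / 27000 = 20.17 mg/L.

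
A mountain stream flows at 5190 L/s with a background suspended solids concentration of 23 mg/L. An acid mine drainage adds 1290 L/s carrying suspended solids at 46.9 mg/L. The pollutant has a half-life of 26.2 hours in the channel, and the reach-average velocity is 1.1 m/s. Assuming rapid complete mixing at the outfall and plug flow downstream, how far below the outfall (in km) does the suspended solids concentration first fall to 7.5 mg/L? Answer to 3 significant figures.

Mass balance: C = (5190·23.00 + 1290·46.90) / 6480 = 179900/6480 = 27.76 mg/L.
Half-life 26.2 h → k = ln 2 / 26.2 = 0.02646 h⁻¹ = 0.6349 d⁻¹.
Set 27.76·exp(−k·t) = 7.5 → t = ln(27.76/7.5)/k = 178100 s = 49.46 h.
Distance = v·t = 1.1·178100 = 195900 m = 195.9 km.

196 km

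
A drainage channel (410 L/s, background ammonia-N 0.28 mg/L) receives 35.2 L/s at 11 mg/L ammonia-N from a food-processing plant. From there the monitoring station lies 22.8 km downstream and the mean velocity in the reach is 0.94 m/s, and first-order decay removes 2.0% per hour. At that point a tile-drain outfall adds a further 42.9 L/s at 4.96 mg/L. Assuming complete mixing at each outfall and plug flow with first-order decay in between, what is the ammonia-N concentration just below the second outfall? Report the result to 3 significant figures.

Mixed concentration C = ΣQC/ΣQ = (410.0·0.2800 + 35.20·11.00) / 445.2 = 502.0/445.2 = 1.128 mg/L; combined flow 445.2 L/s.
Travel time t = 22.8·1000 / 0.94 = 24260 s = 6.738 h.
2.0%/h lost → k = −ln(1 − 0.02) = 0.02020 h⁻¹.
Decay over the reach: 1.128·exp(−kt) = 1.128·0.8727 = 0.9841 mg/L.
At the second outfall, C = (445.2·0.9841 + 42.90·4.960) / (445.2 + 42.90) = 1.334 mg/L.

1.33 mg/L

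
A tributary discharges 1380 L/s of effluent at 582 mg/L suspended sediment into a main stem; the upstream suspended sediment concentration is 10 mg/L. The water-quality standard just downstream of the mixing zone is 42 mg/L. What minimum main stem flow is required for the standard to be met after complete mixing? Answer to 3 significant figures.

Set C_mix = 42: (Q·10.00 + 1380·582.0) / (Q + 1380) = 42
→ Q = 1380·(582.0 − 42)/(42 − 10.00) = 23290 L/s.

23300 L/s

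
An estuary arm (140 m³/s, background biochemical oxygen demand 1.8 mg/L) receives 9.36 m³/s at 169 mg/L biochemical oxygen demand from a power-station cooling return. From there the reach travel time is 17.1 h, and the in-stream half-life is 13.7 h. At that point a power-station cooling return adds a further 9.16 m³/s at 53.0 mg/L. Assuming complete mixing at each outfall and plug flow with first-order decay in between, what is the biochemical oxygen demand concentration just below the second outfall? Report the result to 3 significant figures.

7.93 mg/L

Flow-weighted average: C = (140.0·1.800 + 9.360·169.0) / 149.4 = 1834/149.4 = 12.28 mg/L; combined flow 149.4 m³/s.
Half-life 13.7 h → k = ln 2 / 13.7 = 0.05059 h⁻¹ = 1.214 d⁻¹.
Applying C = C₀e^(−kt): 12.28 × 0.4210 = 5.169 mg/L.
At the second outfall, C = (149.4·5.169 + 9.160·53.00) / (149.4 + 9.160) = 7.933 mg/L.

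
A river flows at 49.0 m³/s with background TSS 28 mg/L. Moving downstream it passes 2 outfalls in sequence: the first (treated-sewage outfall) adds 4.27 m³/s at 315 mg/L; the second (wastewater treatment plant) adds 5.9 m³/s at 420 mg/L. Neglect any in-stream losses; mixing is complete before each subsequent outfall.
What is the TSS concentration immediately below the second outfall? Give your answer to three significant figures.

Below outfall 1: Q → 53.27 m³/s, C = (49.00·28.00 + 4.270·315.0)/53.27 = 51.01 mg/L.
Below outfall 2: Q → 59.17 m³/s, C = (53.27·51.01 + 5.900·420.0)/59.17 = 87.80 mg/L.

87.8 mg/L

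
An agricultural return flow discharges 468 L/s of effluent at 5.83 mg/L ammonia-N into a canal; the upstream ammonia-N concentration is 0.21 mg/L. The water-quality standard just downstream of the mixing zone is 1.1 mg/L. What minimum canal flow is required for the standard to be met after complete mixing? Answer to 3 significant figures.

2490 L/s

Set C_mix = 1.1: (Q·0.2100 + 468.0·5.830) / (Q + 468.0) = 1.1
→ Q = 468.0·(5.830 − 1.1)/(1.1 − 0.2100) = 2487 L/s.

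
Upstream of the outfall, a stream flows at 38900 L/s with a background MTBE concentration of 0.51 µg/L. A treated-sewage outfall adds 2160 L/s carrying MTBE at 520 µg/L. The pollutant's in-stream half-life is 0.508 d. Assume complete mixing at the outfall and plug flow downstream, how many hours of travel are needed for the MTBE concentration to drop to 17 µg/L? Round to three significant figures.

8.68 h

Mixed concentration C = ΣQC/ΣQ = (38900·0.5100 + 2160·520.0) / 41060 = 1143000/41060 = 27.84 µg/L.
Half-life 0.508 d → k = ln 2 / 0.508 = 1.364 d⁻¹.
27.84·exp(−k·t) = 17 → t = ln(27.84/17)/k = 31230 s = 8.675 h.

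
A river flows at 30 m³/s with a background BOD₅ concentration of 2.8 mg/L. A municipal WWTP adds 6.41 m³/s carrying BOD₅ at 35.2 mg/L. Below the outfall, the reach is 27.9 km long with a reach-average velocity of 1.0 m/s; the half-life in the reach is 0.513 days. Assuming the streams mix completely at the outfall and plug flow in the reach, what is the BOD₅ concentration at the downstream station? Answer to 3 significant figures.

5.50 mg/L

Mass balance: C = (30.00·2.800 + 6.410·35.20) / 36.41 = 309.6/36.41 = 8.504 mg/L.
Travel time t = 27.9·1000 / 1.0 = 27900 s = 7.750 h.
Half-life 0.513 d → k = ln 2 / 0.513 = 1.351 d⁻¹.
Applying C = C₀e^(−kt): 8.504 × 0.6464 = 5.497 mg/L.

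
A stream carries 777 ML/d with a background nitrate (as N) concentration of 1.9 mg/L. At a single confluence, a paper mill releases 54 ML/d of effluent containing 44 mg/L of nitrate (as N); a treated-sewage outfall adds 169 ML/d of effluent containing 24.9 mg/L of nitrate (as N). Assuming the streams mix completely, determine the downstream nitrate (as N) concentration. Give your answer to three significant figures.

8.06 mg/L

Conservation of mass: C = (777.0·1.900 + 54.00·44.00 + 169.0·24.90) / 1000 = 8060/1000 = 8.060 mg/L.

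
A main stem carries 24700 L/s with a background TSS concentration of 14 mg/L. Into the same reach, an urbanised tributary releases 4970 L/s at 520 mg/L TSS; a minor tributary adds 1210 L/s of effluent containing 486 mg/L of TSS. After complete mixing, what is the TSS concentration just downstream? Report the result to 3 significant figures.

114 mg/L

Conservation of mass: C = (24700·14.00 + 4970·520.0 + 1210·486.0) / 30880 = 3518000/30880 = 113.9 mg/L.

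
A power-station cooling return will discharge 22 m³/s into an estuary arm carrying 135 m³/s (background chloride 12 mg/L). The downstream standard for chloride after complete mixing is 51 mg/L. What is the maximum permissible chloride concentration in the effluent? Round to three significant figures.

290 mg/L

At the limit, (Qr·Cr + Qe·Cₑ)/(Qr + Qe) = 51:
Cₑ = (157.0·51 − 135.0·12.00) / 22.00 = 290.3 mg/L.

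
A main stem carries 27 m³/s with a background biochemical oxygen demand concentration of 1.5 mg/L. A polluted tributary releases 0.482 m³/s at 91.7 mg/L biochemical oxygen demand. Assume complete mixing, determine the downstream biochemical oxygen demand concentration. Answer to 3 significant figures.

Mass balance: C = (27.00·1.500 + 0.4820·91.70) / 27.48 = 84.70/27.48 = 3.082 mg/L.

3.08 mg/L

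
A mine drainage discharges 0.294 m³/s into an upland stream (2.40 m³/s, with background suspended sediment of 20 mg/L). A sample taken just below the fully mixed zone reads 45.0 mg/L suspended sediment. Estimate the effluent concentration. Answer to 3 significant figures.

249 mg/L

Mass balance: 2.400·20.00 + 0.2940·Cₑ = 2.694·45.00
→ Cₑ = (2.694·45.00 − 2.400·20.00) / 0.2940 = 249.1 mg/L.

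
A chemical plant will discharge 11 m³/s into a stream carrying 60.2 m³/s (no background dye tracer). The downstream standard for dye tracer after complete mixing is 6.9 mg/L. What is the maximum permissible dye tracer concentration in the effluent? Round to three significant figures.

44.7 mg/L

At the limit, (Qr·Cr + Qe·Cₑ)/(Qr + Qe) = 6.9:
Cₑ = (71.20·6.9 − 60.20·0) / 11.00 = 44.66 mg/L.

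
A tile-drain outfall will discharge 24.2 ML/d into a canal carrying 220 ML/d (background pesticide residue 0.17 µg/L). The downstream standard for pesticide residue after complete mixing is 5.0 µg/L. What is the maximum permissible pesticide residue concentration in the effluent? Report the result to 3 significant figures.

48.9 µg/L

At the limit, (Qr·Cr + Qe·Cₑ)/(Qr + Qe) = 5.0:
Cₑ = (244.2·5.0 − 220.0·0.1700) / 24.20 = 48.91 µg/L.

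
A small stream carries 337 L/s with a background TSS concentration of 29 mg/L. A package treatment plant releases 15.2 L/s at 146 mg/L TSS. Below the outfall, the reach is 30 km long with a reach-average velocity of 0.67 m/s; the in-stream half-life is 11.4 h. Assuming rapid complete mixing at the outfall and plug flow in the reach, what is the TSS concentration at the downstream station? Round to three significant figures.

16.0 mg/L

Flow-weighted average: C = (337.0·29.00 + 15.20·146.0) / 352.2 = 11990/352.2 = 34.05 mg/L.
Travel time t = 30·1000 / 0.67 = 44780 s = 12.44 h.
Half-life 11.4 h → k = ln 2 / 11.4 = 0.06080 h⁻¹ = 1.459 d⁻¹.
After decay, C = 34.05 × e^(−kt) = 34.05 × 0.4694 = 15.98 mg/L.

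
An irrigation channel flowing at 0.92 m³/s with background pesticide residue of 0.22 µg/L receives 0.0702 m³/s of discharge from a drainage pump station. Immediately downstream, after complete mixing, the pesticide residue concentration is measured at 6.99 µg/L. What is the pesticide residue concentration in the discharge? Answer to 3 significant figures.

95.7 µg/L

Mass balance: 0.9200·0.2200 + 0.07020·Cₑ = 0.9902·6.990
→ Cₑ = (0.9902·6.990 − 0.9200·0.2200) / 0.07020 = 95.71 µg/L.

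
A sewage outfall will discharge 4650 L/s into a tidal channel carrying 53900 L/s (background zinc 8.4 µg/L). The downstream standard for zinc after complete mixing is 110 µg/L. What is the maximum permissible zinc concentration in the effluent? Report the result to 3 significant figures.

At the limit, (Qr·Cr + Qe·Cₑ)/(Qr + Qe) = 110:
Cₑ = (58550·110 − 53900·8.400) / 4650 = 1288 µg/L.

1290 µg/L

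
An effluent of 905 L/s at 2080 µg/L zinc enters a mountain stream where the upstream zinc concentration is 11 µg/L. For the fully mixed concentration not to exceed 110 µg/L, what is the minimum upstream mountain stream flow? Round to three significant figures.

Set C_mix = 110: (Q·11.00 + 905.0·2080) / (Q + 905.0) = 110
→ Q = 905.0·(2080 − 110)/(110 − 11.00) = 18010 L/s.

18000 L/s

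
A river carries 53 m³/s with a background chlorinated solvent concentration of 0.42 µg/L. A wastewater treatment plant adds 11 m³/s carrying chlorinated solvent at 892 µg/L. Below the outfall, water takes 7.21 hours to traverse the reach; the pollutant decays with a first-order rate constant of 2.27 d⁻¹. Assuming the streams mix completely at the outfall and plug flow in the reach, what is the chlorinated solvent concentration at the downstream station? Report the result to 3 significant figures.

Flow-weighted average: C = (53.00·0.4200 + 11.00·892.0) / 64.00 = 9834/64.00 = 153.7 µg/L.
After decay, C = 153.7 × e^(−kt) = 153.7 × 0.5056 = 77.70 µg/L.

77.7 µg/L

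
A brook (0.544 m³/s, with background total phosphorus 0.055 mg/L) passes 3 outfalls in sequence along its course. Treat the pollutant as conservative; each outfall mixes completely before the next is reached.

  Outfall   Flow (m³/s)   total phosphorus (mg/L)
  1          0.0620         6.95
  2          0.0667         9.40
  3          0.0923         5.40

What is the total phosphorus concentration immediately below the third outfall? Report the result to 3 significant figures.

After outfall 1: Q = 0.5440 + 0.06200 = 0.6060 m³/s; C = (0.5440·0.05500 + 0.06200·6.950)/0.6060 = 0.7604 mg/L.
After outfall 2: Q = 0.6060 + 0.06670 = 0.6727 m³/s; C = (0.6060·0.7604 + 0.06670·9.400)/0.6727 = 1.617 mg/L.
After outfall 3: Q = 0.6727 + 0.09230 = 0.7650 m³/s; C = (0.6727·1.617 + 0.09230·5.400)/0.7650 = 2.073 mg/L.

2.07 mg/L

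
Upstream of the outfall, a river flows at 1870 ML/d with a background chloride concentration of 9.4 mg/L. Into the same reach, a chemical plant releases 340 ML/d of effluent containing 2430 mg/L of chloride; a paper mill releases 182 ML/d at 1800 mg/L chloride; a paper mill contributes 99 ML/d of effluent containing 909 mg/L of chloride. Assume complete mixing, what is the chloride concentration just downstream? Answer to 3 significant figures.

Mixed concentration C = ΣQC/ΣQ = (1870·9.400 + 340.0·2430 + 182.0·1800 + 99.00·909.0) / 2491 = 1261000/2491 = 506.4 mg/L.

506 mg/L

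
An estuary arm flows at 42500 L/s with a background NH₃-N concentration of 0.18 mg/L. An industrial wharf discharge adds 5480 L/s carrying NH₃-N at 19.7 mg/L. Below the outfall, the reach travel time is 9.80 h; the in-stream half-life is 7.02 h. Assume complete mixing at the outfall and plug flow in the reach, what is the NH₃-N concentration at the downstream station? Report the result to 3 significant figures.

Mass balance: C = (42500·0.1800 + 5480·19.70) / 47980 = 115600/47980 = 2.409 mg/L.
Half-life 7.02 h → k = ln 2 / 7.02 = 0.09874 h⁻¹ = 2.370 d⁻¹.
Applying C = C₀e^(−kt): 2.409 × 0.3800 = 0.9155 mg/L.

0.916 mg/L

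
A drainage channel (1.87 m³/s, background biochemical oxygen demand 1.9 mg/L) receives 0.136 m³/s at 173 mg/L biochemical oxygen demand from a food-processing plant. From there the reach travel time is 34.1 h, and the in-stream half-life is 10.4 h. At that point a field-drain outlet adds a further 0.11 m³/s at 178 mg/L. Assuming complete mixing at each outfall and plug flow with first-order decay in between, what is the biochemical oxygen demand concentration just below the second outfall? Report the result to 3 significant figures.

Flow-weighted average: C = (1.870·1.900 + 0.1360·173.0) / 2.006 = 27.08/2.006 = 13.50 mg/L; combined flow 2.006 m³/s.
Half-life 10.4 h → k = ln 2 / 10.4 = 0.06665 h⁻¹ = 1.600 d⁻¹.
After decay, C = 13.50 × e^(−kt) = 13.50 × 0.1030 = 1.391 mg/L.
Second outfall: C = (2.006·1.391 + 0.1100·178.0)/2.116 = 10.57 mg/L.

10.6 mg/L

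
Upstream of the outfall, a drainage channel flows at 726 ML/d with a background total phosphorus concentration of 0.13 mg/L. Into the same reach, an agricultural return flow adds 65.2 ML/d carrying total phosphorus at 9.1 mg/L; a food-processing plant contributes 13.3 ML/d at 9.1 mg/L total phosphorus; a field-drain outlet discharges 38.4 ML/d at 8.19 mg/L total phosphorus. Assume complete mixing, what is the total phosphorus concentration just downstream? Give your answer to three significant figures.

After mixing, C = (726.0·0.1300 + 65.20·9.100 + 13.30·9.100 + 38.40·8.190) / 842.9 = 1123/842.9 = 1.333 mg/L.

1.33 mg/L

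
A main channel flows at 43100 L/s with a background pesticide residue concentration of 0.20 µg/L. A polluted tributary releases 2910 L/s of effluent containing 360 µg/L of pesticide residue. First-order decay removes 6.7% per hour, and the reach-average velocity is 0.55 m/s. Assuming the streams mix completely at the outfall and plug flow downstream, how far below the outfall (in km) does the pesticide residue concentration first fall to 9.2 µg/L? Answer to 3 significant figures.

Mixed concentration C = ΣQC/ΣQ = (43100·0.2000 + 2910·360.0) / 46010 = 1056000/46010 = 22.96 µg/L.
6.7%/h lost → k = −ln(1 − 0.067) = 0.06935 h⁻¹.
Set 22.96·exp(−k·t) = 9.2 → t = ln(22.96/9.2)/k = 47470 s = 13.19 h.
Distance = v·t = 0.55·47470 = 26110 m = 26.11 km.

26.1 km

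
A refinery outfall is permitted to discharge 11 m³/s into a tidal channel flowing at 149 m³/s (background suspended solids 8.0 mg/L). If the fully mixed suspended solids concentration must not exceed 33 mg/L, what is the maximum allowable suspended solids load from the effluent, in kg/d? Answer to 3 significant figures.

353000 kg/d

Mass balance at the limit: 149.0·8.000 + 11.00·Cₑ = 160.0·33 → Cₑ = 371.6 mg/L.
Load = 11.00 m³/s × 371.6 g/m³ × 86 400 s/d = 353200 kg/d.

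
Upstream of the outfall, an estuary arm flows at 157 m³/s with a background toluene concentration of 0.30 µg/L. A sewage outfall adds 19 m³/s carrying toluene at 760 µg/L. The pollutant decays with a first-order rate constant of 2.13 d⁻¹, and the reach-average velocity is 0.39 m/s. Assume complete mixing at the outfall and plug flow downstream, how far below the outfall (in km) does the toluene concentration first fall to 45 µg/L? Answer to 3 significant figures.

Flow-weighted average: C = (157.0·0.3000 + 19.00·760.0) / 176.0 = 14490/176.0 = 82.31 µg/L.
Set 82.31·exp(−k·t) = 45 → t = ln(82.31/45)/k = 24490 s = 6.804 h.
Distance = v·t = 0.39·24490 = 9553 m = 9.553 km.

9.55 km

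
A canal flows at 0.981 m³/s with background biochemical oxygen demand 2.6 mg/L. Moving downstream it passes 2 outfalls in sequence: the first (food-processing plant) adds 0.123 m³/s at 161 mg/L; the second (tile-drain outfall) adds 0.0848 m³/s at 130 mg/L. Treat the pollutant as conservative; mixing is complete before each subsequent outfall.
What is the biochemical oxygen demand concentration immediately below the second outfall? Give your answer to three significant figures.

Outfall 1: combined Q = 1.104 m³/s; C = (0.9810·2.600 + 0.1230·161.0)/1.104 = 20.25 mg/L.
Outfall 2: combined Q = 1.189 m³/s; C = (1.104·20.25 + 0.08480·130.0)/1.189 = 28.08 mg/L.

28.1 mg/L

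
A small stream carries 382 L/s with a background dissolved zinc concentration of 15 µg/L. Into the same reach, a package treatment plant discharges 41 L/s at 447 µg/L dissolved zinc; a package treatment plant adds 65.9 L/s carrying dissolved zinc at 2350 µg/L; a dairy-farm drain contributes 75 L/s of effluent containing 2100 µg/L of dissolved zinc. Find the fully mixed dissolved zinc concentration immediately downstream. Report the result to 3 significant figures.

Flow-weighted average: C = (382.0·15.00 + 41.00·447.0 + 65.90·2350 + 75.00·2100) / 563.9 = 336400/563.9 = 596.6 µg/L.

597 µg/L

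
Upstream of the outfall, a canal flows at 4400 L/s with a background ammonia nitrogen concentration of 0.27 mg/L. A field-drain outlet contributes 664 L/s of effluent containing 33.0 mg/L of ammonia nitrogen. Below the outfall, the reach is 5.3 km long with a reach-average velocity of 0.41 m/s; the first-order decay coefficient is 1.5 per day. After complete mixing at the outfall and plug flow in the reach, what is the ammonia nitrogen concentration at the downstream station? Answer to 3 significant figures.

3.64 mg/L

Mass balance: C = (4400·0.2700 + 664.0·33.00) / 5064 = 23100/5064 = 4.562 mg/L.
Travel time t = 5.3·1000 / 0.41 = 12930 s = 3.591 h.
After decay, C = 4.562 × e^(−kt) = 4.562 × 0.7990 = 3.645 mg/L.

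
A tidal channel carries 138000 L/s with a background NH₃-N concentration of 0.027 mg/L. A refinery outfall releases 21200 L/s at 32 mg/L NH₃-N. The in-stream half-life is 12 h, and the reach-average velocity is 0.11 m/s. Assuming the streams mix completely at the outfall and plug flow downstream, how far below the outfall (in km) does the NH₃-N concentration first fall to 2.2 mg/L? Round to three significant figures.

4.57 km

Conservation of mass: C = (138000·0.02700 + 21200·32.00) / 159200 = 682100/159200 = 4.285 mg/L.
Half-life 12 h → k = ln 2 / 12 = 0.05776 h⁻¹ = 1.386 d⁻¹.
Set 4.285·exp(−k·t) = 2.2 → t = ln(4.285/2.2)/k = 41550 s = 11.54 h.
Distance = v·t = 0.11·41550 = 4570 m = 4.570 km.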